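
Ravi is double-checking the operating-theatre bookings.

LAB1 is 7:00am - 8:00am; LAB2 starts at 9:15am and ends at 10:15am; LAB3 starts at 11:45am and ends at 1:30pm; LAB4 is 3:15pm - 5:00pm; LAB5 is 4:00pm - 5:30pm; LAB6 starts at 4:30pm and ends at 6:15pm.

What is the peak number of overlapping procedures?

Sweep the timeline, counting +1 at each start and −1 at each end (ends before starts at a tie):
7:00am start LAB1 → 1
8:00am end LAB1 → 0
9:15am start LAB2 → 1
10:15am end LAB2 → 0
11:45am start LAB3 → 1
1:30pm end LAB3 → 0
3:15pm start LAB4 → 1
4:00pm start LAB5 → 2
4:30pm start LAB6 → 3
5:00pm end LAB4 → 2
5:30pm end LAB5 → 1
6:15pm end LAB6 → 0
Peak is 3, at 4:30pm (LAB4, LAB5, LAB6).

3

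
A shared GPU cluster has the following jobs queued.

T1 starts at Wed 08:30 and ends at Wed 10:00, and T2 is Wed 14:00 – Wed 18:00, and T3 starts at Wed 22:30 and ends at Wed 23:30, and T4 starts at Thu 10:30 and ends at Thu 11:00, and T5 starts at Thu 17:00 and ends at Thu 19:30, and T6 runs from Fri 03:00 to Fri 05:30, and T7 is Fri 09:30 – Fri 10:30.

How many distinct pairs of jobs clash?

Sorted by start: T1, T2, T3, T4, T5, T6, T7.
T2 starts after T1 ends, so nothing later overlaps T1 either.
T3 starts after T2 ends, so nothing later overlaps T2 either.
T4 starts after T3 ends, so nothing later overlaps T3 either.
T5 starts after T4 ends, so nothing later overlaps T4 either.
T6 starts after T5 ends, so nothing later overlaps T5 either.
T7 starts after T6 ends.
No pair overlaps.

0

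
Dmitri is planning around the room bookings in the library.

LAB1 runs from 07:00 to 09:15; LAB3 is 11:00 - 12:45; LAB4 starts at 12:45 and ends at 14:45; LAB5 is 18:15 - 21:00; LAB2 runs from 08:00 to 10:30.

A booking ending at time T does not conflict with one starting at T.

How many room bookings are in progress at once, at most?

2

Sort all start/end points and keep a running count:
07:00 start LAB1 → 1
08:00 start LAB2 → 2
09:15 end LAB1 → 1
10:30 end LAB2 → 0
11:00 start LAB3 → 1
12:45 end LAB3 → 0
12:45 start LAB4 → 1
14:45 end LAB4 → 0
18:15 start LAB5 → 1
21:00 end LAB5 → 0
Peak is 2, at 08:00 (LAB1, LAB2).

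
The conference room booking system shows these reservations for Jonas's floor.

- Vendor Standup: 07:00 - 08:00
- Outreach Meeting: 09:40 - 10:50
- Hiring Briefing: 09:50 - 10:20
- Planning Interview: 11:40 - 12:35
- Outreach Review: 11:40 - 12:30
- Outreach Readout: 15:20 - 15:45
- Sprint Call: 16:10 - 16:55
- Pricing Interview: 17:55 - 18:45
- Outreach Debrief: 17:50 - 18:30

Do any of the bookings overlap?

Yes

Sorted by start: Vendor Standup, Outreach Meeting, Hiring Briefing, Planning Interview, Outreach Review, Outreach Readout, Sprint Call, Outreach Debrief, Pricing Interview.
Outreach Meeting starts after Vendor Standup ends — done with Vendor Standup.
Hiring Briefing starts before Outreach Meeting ends → Outreach Meeting and Hiring Briefing overlap.
That's a conflict, so the schedule is not conflict-free.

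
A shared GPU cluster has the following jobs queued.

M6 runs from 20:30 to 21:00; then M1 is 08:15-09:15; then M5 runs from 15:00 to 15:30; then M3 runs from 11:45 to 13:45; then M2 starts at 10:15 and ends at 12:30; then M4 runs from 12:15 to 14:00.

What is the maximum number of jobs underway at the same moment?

3

Sort all start/end points and keep a running count:
08:15 start M1 → 1
09:15 end M1 → 0
10:15 start M2 → 1
11:45 start M3 → 2
12:15 start M4 → 3
12:30 end M2 → 2
13:45 end M3 → 1
14:00 end M4 → 0
15:00 start M5 → 1
15:30 end M5 → 0
20:30 start M6 → 1
21:00 end M6 → 0
Peak is 3, at 12:15 (M2, M3, M4).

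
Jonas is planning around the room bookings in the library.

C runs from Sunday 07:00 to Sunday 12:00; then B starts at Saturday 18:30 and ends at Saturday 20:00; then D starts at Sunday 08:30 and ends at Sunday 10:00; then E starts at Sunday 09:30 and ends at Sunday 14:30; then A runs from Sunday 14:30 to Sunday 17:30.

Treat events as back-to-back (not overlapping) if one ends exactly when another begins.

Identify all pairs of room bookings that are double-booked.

Sorted by start: B, C, D, E, A.
C starts after B ends, so B has no further overlaps.
D starts before C ends → C and D overlap.
E starts before C ends → C and E overlap.
A starts after C ends.
E starts before D ends → D and E overlap.
A starts after D ends.
A starts exactly when E ends (back-to-back, no overlap).

C & D, C & E, D & E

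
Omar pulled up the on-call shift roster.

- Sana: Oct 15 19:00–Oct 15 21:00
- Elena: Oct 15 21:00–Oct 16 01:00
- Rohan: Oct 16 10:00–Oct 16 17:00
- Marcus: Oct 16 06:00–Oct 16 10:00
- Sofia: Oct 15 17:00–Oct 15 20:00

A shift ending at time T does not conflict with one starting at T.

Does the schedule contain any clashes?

Yes

Sorted by start: Sofia, Sana, Elena, Marcus, Rohan.
Sana starts before Sofia ends → Sofia and Sana overlap.
That's a conflict, so the schedule is not conflict-free.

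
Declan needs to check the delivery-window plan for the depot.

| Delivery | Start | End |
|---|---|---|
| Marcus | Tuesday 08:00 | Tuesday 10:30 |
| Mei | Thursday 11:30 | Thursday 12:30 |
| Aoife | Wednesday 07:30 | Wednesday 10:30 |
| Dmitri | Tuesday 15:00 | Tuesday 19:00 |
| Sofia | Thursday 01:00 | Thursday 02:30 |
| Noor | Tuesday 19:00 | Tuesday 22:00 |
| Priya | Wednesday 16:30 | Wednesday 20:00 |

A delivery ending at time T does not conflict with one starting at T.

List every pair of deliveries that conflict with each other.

Sorted by start: Marcus, Dmitri, Noor, Aoife, Priya, Sofia, Mei.
Dmitri starts after Marcus ends; Marcus is clear from here.
Noor starts exactly when Dmitri ends (back-to-back, no overlap); Dmitri is clear from here.
Aoife starts after Noor ends; Noor is clear from here.
Priya starts after Aoife ends; Aoife is clear from here.
Sofia starts after Priya ends; Priya is clear from here.
Mei starts after Sofia ends.

no overlapping pairs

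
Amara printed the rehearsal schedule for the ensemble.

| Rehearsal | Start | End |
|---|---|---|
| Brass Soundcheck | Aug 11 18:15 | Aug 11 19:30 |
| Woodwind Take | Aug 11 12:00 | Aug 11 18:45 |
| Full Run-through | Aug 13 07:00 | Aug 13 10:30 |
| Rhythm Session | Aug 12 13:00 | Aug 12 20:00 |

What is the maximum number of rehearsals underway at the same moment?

Walk through starts and ends in time order (an end at T is processed before a start at T):
Aug 11 12:00 start Woodwind Take → 1
Aug 11 18:15 start Brass Soundcheck → 2
Aug 11 18:45 end Woodwind Take → 1
Aug 11 19:30 end Brass Soundcheck → 0
Aug 12 13:00 start Rhythm Session → 1
Aug 12 20:00 end Rhythm Session → 0
Aug 13 07:00 start Full Run-through → 1
Aug 13 10:30 end Full Run-through → 0
Peak is 2, at Aug 11 18:15 (Brass Soundcheck, Woodwind Take).

2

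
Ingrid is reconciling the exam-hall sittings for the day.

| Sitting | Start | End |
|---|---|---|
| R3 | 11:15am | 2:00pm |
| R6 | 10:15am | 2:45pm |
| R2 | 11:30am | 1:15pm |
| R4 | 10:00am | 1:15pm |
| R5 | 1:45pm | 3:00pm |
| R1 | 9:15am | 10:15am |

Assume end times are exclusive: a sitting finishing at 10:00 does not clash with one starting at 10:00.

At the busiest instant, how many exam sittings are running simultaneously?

Walk through starts and ends in time order (an end at T is processed before a start at T):
9:15am start R1 → 1
10:00am start R4 → 2
10:15am end R1 → 1
10:15am start R6 → 2
11:15am start R3 → 3
11:30am start R2 → 4
1:15pm end R2 → 3
1:15pm end R4 → 2
1:45pm start R5 → 3
2:00pm end R3 → 2
2:45pm end R6 → 1
3:00pm end R5 → 0
Peak is 4, at 11:30am (R2, R3, R4, R6).

4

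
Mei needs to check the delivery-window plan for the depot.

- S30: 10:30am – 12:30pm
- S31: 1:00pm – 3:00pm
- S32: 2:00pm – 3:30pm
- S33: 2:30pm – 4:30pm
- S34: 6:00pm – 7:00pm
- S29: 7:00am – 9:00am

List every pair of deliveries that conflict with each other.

S31 & S32, S31 & S33, S32 & S33

Sorted by start: S29, S30, S31, S32, S33, S34.
S30 starts after S29 ends, so S29 has no further overlaps.
S31 starts after S30 ends, so S30 has no further overlaps.
S32 starts before S31 ends → S31 and S32 overlap.
S33 starts before S31 ends → S31 and S33 overlap.
S34 starts after S31 ends.
S33 starts before S32 ends → S32 and S33 overlap.
S34 starts after S32 ends.
S34 starts after S33 ends.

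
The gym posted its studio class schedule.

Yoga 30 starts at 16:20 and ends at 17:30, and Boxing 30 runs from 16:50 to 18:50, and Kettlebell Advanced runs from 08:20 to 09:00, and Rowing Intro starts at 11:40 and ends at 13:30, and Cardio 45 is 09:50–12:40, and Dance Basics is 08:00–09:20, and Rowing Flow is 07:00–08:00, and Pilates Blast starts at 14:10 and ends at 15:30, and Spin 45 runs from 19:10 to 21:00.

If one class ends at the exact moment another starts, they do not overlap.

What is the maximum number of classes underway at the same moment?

Walk through starts and ends in time order (an end at T is processed before a start at T):
07:00 start Rowing Flow → 1
08:00 end Rowing Flow → 0
08:00 start Dance Basics → 1
08:20 start Kettlebell Advanced → 2
09:00 end Kettlebell Advanced → 1
09:20 end Dance Basics → 0
09:50 start Cardio 45 → 1
11:40 start Rowing Intro → 2
12:40 end Cardio 45 → 1
13:30 end Rowing Intro → 0
14:10 start Pilates Blast → 1
15:30 end Pilates Blast → 0
16:20 start Yoga 30 → 1
16:50 start Boxing 30 → 2
17:30 end Yoga 30 → 1
18:50 end Boxing 30 → 0
19:10 start Spin 45 → 1
21:00 end Spin 45 → 0
Peak is 2, at 08:20 (Dance Basics, Kettlebell Advanced).

2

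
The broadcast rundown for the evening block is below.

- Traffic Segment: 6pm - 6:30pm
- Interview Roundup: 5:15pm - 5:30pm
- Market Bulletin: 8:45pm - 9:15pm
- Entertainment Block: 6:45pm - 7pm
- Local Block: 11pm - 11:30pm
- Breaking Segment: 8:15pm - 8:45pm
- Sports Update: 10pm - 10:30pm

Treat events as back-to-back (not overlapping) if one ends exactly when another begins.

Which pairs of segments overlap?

no overlapping pairs

Check each pair: they overlap iff neither finishes before the other starts.
Sorted by start: Interview Roundup, Traffic Segment, Entertainment Block, Breaking Segment, Market Bulletin, Sports Update, Local Block.
Traffic Segment starts after Interview Roundup ends, so Interview Roundup has no further overlaps.
Entertainment Block starts after Traffic Segment ends, so Traffic Segment has no further overlaps.
Breaking Segment starts after Entertainment Block ends, so Entertainment Block has no further overlaps.
Market Bulletin starts exactly when Breaking Segment ends (back-to-back, no overlap), so Breaking Segment has no further overlaps.
Sports Update starts after Market Bulletin ends, so Market Bulletin has no further overlaps.
Local Block starts after Sports Update ends.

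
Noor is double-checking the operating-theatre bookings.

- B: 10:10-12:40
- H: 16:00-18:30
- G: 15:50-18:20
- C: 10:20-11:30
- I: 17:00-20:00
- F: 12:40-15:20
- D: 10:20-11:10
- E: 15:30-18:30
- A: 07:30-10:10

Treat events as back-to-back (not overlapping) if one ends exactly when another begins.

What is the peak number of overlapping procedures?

Walk through starts and ends in time order (an end at T is processed before a start at T):
07:30 start A → 1
10:10 end A → 0
10:10 start B → 1
10:20 start C → 2
10:20 start D → 3
11:10 end D → 2
11:30 end C → 1
12:40 end B → 0
12:40 start F → 1
15:20 end F → 0
15:30 start E → 1
15:50 start G → 2
16:00 start H → 3
17:00 start I → 4
18:20 end G → 3
18:30 end E → 2
18:30 end H → 1
20:00 end I → 0
Peak is 4, at 17:00 (E, G, H, I).

4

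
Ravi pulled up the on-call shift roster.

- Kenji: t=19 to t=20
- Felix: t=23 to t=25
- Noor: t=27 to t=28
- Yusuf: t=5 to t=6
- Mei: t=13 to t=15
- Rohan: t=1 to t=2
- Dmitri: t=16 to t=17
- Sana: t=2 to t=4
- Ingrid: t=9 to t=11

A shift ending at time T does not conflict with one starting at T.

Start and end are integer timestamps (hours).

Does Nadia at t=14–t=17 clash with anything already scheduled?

Yes — it overlaps Dmitri, Mei

Rohan: ends t=2 at or before Nadia starts t=14 → clear.
Sana: ends t=4 at or before Nadia starts t=14 → clear.
Yusuf: ends t=6 at or before Nadia starts t=14 → clear.
Ingrid: ends t=11 at or before Nadia starts t=14 → clear.
Mei: starts t=13 before Nadia ends t=17, and ends t=15 after Nadia starts t=14 → overlap.
Dmitri: starts t=16 before Nadia ends t=17, and ends t=17 after Nadia starts t=14 → overlap.
Kenji: starts t=19 at or after Nadia ends t=17 → clear.
Felix: starts t=23 at or after Nadia ends t=17 → clear.
Noor: starts t=27 at or after Nadia ends t=17 → clear.
Nadia overlaps Mei, Dmitri.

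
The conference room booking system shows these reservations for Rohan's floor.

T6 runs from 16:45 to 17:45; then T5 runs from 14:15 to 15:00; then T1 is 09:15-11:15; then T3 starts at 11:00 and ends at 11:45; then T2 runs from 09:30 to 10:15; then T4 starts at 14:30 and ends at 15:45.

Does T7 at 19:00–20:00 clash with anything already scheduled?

No — it doesn't clash with anything

T1: ends 11:15 at or before T7 starts 19:00 → clear.
T2: ends 10:15 at or before T7 starts 19:00 → clear.
T3: ends 11:45 at or before T7 starts 19:00 → clear.
T5: ends 15:00 at or before T7 starts 19:00 → clear.
T4: ends 15:45 at or before T7 starts 19:00 → clear.
T6: ends 17:45 at or before T7 starts 19:00 → clear.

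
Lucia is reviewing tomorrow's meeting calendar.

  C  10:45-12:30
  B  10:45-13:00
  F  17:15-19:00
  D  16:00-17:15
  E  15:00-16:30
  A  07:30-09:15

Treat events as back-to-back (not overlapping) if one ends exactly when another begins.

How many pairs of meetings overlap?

Check each pair: they overlap iff neither finishes before the other starts.
Sorted by start: A, B, C, E, D, F.
B starts after A ends; A is clear from here.
C starts before B ends → B and C overlap.
E starts after B ends; B is clear from here.
E starts after C ends; C is clear from here.
D starts before E ends → E and D overlap.
F starts after E ends.
F starts exactly when D ends (back-to-back, no overlap).
Overlapping pairs: B & C, D & E — 2 in total.

2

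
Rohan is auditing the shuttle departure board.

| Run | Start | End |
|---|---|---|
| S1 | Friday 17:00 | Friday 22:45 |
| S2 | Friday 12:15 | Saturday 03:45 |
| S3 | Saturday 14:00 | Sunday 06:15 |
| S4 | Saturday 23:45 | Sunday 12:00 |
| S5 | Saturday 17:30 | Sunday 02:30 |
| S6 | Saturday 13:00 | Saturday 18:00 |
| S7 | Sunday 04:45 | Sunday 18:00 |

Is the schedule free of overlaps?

No

Sorted by start: S2, S1, S6, S3, S5, S4, S7.
S1 starts before S2 ends → S2 and S1 overlap.
That's a conflict, so the schedule is not conflict-free.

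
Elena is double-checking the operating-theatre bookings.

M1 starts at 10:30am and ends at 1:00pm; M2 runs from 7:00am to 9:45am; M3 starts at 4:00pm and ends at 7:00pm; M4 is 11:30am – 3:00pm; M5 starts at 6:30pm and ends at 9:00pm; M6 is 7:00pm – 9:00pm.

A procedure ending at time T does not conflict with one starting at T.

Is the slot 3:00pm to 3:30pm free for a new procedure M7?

Yes — the slot is free

M2: ends 9:45am at or before M7 starts 3:00pm → clear.
M1: ends 1:00pm at or before M7 starts 3:00pm → clear.
M4: ends 3:00pm at or before M7 starts 3:00pm → clear.
M3: starts 4:00pm at or after M7 ends 3:30pm → clear.
M5: starts 6:30pm at or after M7 ends 3:30pm → clear.
M6: starts 7:00pm at or after M7 ends 3:30pm → clear.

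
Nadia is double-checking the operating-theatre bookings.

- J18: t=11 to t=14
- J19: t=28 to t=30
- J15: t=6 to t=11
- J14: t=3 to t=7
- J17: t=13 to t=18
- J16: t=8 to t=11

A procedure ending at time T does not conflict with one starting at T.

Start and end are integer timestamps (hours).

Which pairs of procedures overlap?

J14 & J15, J15 & J16, J17 & J18

Sorted by start: J14, J15, J16, J18, J17, J19.
J15 starts before J14 ends → J14 and J15 overlap.
J16 starts after J14 ends, so J14 has no further overlaps.
J16 starts before J15 ends → J15 and J16 overlap.
J18 starts exactly when J15 ends (back-to-back, no overlap), so J15 has no further overlaps.
J18 starts exactly when J16 ends (back-to-back, no overlap), so J16 has no further overlaps.
J17 starts before J18 ends → J18 and J17 overlap.
J19 starts after J18 ends.
J19 starts after J17 ends.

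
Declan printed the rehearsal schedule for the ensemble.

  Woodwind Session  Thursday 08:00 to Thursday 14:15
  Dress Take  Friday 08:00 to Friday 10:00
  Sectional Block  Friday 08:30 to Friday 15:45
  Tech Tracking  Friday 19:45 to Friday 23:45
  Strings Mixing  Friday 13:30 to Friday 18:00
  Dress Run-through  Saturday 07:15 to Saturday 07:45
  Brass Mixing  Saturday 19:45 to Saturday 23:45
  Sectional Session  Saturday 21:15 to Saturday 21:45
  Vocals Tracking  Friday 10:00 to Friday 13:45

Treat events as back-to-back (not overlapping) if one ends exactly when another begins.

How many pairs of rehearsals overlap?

Sorted by start: Woodwind Session, Dress Take, Sectional Block, Vocals Tracking, Strings Mixing, Tech Tracking, Dress Run-through, Brass Mixing, Sectional Session.
Dress Take starts after Woodwind Session ends, so Woodwind Session has no further overlaps.
Sectional Block starts before Dress Take ends → Dress Take and Sectional Block overlap.
Vocals Tracking starts exactly when Dress Take ends (back-to-back, no overlap), so Dress Take has no further overlaps.
Vocals Tracking starts before Sectional Block ends → Sectional Block and Vocals Tracking overlap.
Strings Mixing starts before Sectional Block ends → Sectional Block and Strings Mixing overlap.
Tech Tracking starts after Sectional Block ends, so Sectional Block has no further overlaps.
Strings Mixing starts before Vocals Tracking ends → Vocals Tracking and Strings Mixing overlap.
Tech Tracking starts after Vocals Tracking ends, so Vocals Tracking has no further overlaps.
Tech Tracking starts after Strings Mixing ends, so Strings Mixing has no further overlaps.
Dress Run-through starts after Tech Tracking ends, so Tech Tracking has no further overlaps.
Brass Mixing starts after Dress Run-through ends, so Dress Run-through has no further overlaps.
Sectional Session starts before Brass Mixing ends → Brass Mixing and Sectional Session overlap.
Overlapping pairs: Brass Mixing & Sectional Session, Dress Take & Sectional Block, Sectional Block & Strings Mixing, Sectional Block & Vocals Tracking, Strings Mixing & Vocals Tracking — 5 in total.

5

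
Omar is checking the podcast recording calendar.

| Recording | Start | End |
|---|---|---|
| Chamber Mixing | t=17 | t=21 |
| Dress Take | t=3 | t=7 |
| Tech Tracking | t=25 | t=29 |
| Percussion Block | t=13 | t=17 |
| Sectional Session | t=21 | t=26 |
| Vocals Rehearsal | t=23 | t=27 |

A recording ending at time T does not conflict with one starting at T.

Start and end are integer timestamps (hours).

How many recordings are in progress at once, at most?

Sweep the timeline, counting +1 at each start and −1 at each end (ends before starts at a tie):
t=3 start Dress Take → 1
t=7 end Dress Take → 0
t=13 start Percussion Block → 1
t=17 end Percussion Block → 0
t=17 start Chamber Mixing → 1
t=21 end Chamber Mixing → 0
t=21 start Sectional Session → 1
t=23 start Vocals Rehearsal → 2
t=25 start Tech Tracking → 3
t=26 end Sectional Session → 2
t=27 end Vocals Rehearsal → 1
t=29 end Tech Tracking → 0
Peak is 3, at t=25 (Sectional Session, Tech Tracking, Vocals Rehearsal).

3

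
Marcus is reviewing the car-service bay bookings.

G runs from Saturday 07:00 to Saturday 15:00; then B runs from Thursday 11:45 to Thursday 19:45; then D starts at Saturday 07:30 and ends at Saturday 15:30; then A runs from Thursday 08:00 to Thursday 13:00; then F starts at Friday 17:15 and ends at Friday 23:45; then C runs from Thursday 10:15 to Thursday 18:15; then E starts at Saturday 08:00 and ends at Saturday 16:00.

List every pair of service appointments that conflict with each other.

Sorted by start: A, C, B, F, G, D, E.
C starts before A ends → A and C overlap.
B starts before A ends → A and B overlap.
F starts after A ends — done with A.
B starts before C ends → C and B overlap.
F starts after C ends — done with C.
F starts after B ends — done with B.
G starts after F ends — done with F.
D starts before G ends → G and D overlap.
E starts before G ends → G and E overlap.
E starts before D ends → D and E overlap.

A & B, A & C, B & C, D & E, D & G, E & G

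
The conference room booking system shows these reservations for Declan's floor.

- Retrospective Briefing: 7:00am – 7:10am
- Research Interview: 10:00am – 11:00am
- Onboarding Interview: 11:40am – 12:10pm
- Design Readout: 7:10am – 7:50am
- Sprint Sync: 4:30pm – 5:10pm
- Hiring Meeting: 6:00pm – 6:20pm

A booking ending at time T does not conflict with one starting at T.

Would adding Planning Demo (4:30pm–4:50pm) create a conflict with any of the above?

Yes — it overlaps Sprint Sync

Retrospective Briefing: ends 7:10am at or before Planning Demo starts 4:30pm → clear.
Design Readout: ends 7:50am at or before Planning Demo starts 4:30pm → clear.
Research Interview: ends 11:00am at or before Planning Demo starts 4:30pm → clear.
Onboarding Interview: ends 12:10pm at or before Planning Demo starts 4:30pm → clear.
Sprint Sync: starts 4:30pm before Planning Demo ends 4:50pm, and ends 5:10pm after Planning Demo starts 4:30pm → overlap.
Hiring Meeting: starts 6:00pm at or after Planning Demo ends 4:50pm → clear.
Planning Demo overlaps Sprint Sync.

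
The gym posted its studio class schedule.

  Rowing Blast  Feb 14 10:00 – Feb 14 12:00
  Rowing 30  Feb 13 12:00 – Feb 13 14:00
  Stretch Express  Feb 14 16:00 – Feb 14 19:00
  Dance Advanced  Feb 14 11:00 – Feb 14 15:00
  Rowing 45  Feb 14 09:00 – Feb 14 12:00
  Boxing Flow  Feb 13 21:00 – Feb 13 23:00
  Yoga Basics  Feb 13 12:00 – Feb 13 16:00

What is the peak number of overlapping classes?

Sweep the timeline, counting +1 at each start and −1 at each end (ends before starts at a tie):
Feb 13 12:00 start Rowing 30 → 1
Feb 13 12:00 start Yoga Basics → 2
Feb 13 14:00 end Rowing 30 → 1
Feb 13 16:00 end Yoga Basics → 0
Feb 13 21:00 start Boxing Flow → 1
Feb 13 23:00 end Boxing Flow → 0
Feb 14 09:00 start Rowing 45 → 1
Feb 14 10:00 start Rowing Blast → 2
Feb 14 11:00 start Dance Advanced → 3
Feb 14 12:00 end Rowing 45 → 2
Feb 14 12:00 end Rowing Blast → 1
Feb 14 15:00 end Dance Advanced → 0
Feb 14 16:00 start Stretch Express → 1
Feb 14 19:00 end Stretch Express → 0
Peak is 3, at Feb 14 11:00 (Dance Advanced, Rowing 45, Rowing Blast).

3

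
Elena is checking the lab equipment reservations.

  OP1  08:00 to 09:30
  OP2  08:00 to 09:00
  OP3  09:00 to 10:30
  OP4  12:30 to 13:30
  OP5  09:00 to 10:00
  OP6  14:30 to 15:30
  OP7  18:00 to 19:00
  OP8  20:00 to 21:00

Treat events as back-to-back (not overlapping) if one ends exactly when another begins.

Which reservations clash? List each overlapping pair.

OP1 & OP2, OP1 & OP3, OP1 & OP5, OP3 & OP5

Two intervals overlap when each starts before the other ends.
Sorted by start: OP1, OP2, OP3, OP5, OP4, OP6, OP7, OP8.
OP2 starts before OP1 ends → OP1 and OP2 overlap.
OP3 starts before OP1 ends → OP1 and OP3 overlap.
OP5 starts before OP1 ends → OP1 and OP5 overlap.
OP4 starts after OP1 ends, so OP1 has no further overlaps.
OP3 starts exactly when OP2 ends (back-to-back, no overlap), so OP2 has no further overlaps.
OP5 starts before OP3 ends → OP3 and OP5 overlap.
OP4 starts after OP3 ends, so OP3 has no further overlaps.
OP4 starts after OP5 ends, so OP5 has no further overlaps.
OP6 starts after OP4 ends, so OP4 has no further overlaps.
OP7 starts after OP6 ends, so OP6 has no further overlaps.
OP8 starts after OP7 ends.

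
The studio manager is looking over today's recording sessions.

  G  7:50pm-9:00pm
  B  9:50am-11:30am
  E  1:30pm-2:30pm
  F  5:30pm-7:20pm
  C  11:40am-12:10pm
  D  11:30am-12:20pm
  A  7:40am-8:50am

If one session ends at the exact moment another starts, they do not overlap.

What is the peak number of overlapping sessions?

Sort all start/end points and keep a running count:
7:40am start A → 1
8:50am end A → 0
9:50am start B → 1
11:30am end B → 0
11:30am start D → 1
11:40am start C → 2
12:10pm end C → 1
12:20pm end D → 0
1:30pm start E → 1
2:30pm end E → 0
5:30pm start F → 1
7:20pm end F → 0
7:50pm start G → 1
9:00pm end G → 0
Peak is 2, at 11:40am (C, D).

2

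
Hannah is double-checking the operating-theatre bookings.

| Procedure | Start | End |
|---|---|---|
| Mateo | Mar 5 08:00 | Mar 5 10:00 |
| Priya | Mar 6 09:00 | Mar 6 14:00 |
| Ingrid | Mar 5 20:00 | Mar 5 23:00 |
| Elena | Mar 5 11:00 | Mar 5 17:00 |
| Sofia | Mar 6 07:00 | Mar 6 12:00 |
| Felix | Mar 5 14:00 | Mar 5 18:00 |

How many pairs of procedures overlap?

Two intervals overlap when each starts before the other ends.
Sorted by start: Mateo, Elena, Felix, Ingrid, Sofia, Priya.
Elena starts after Mateo ends — done with Mateo.
Felix starts before Elena ends → Elena and Felix overlap.
Ingrid starts after Elena ends — done with Elena.
Ingrid starts after Felix ends — done with Felix.
Sofia starts after Ingrid ends — done with Ingrid.
Priya starts before Sofia ends → Sofia and Priya overlap.
Overlapping pairs: Elena & Felix, Priya & Sofia — 2 in total.

2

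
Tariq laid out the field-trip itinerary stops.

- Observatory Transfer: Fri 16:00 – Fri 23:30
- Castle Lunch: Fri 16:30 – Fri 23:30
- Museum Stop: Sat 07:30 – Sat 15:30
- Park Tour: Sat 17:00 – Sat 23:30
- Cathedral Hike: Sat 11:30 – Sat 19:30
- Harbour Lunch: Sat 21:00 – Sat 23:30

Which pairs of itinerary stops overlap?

Sorted by start: Observatory Transfer, Castle Lunch, Museum Stop, Cathedral Hike, Park Tour, Harbour Lunch.
Castle Lunch starts before Observatory Transfer ends → Observatory Transfer and Castle Lunch overlap.
Museum Stop starts after Observatory Transfer ends — done with Observatory Transfer.
Museum Stop starts after Castle Lunch ends — done with Castle Lunch.
Cathedral Hike starts before Museum Stop ends → Museum Stop and Cathedral Hike overlap.
Park Tour starts after Museum Stop ends — done with Museum Stop.
Park Tour starts before Cathedral Hike ends → Cathedral Hike and Park Tour overlap.
Harbour Lunch starts after Cathedral Hike ends.
Harbour Lunch starts before Park Tour ends → Park Tour and Harbour Lunch overlap.

Castle Lunch & Observatory Transfer, Cathedral Hike & Museum Stop, Cathedral Hike & Park Tour, Harbour Lunch & Park Tour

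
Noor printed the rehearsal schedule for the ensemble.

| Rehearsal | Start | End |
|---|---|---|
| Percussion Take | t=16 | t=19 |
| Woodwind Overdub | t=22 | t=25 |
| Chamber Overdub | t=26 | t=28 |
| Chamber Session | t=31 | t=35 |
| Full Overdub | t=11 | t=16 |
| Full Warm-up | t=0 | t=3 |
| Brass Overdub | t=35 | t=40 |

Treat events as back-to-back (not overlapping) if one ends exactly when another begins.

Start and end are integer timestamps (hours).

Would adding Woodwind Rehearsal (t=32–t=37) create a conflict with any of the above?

Yes — it overlaps Brass Overdub, Chamber Session

Full Warm-up: ends t=3 at or before Woodwind Rehearsal starts t=32 → clear.
Full Overdub: ends t=16 at or before Woodwind Rehearsal starts t=32 → clear.
Percussion Take: ends t=19 at or before Woodwind Rehearsal starts t=32 → clear.
Woodwind Overdub: ends t=25 at or before Woodwind Rehearsal starts t=32 → clear.
Chamber Overdub: ends t=28 at or before Woodwind Rehearsal starts t=32 → clear.
Chamber Session: starts t=31 before Woodwind Rehearsal ends t=37, and ends t=35 after Woodwind Rehearsal starts t=32 → overlap.
Brass Overdub: starts t=35 before Woodwind Rehearsal ends t=37, and ends t=40 after Woodwind Rehearsal starts t=32 → overlap.
Woodwind Rehearsal overlaps Chamber Session, Brass Overdub.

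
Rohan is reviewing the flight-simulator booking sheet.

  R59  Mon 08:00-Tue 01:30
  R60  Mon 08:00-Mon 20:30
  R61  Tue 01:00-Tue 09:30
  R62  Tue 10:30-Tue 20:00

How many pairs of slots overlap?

Two intervals overlap when each starts before the other ends.
Sorted by start: R59, R60, R61, R62.
R60 starts before R59 ends → R59 and R60 overlap.
R61 starts before R59 ends → R59 and R61 overlap.
R62 starts after R59 ends.
R61 starts after R60 ends; R60 is clear from here.
R62 starts after R61 ends.
Overlapping pairs: R59 & R60, R59 & R61 — 2 in total.

2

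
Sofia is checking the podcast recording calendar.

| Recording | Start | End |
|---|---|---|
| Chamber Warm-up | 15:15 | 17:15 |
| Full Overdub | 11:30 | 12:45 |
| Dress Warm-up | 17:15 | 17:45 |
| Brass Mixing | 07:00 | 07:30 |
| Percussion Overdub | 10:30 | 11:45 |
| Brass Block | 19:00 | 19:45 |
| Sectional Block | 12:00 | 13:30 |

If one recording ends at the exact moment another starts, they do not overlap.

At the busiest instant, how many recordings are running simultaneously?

Walk through starts and ends in time order (an end at T is processed before a start at T):
07:00 start Brass Mixing → 1
07:30 end Brass Mixing → 0
10:30 start Percussion Overdub → 1
11:30 start Full Overdub → 2
11:45 end Percussion Overdub → 1
12:00 start Sectional Block → 2
12:45 end Full Overdub → 1
13:30 end Sectional Block → 0
15:15 start Chamber Warm-up → 1
17:15 end Chamber Warm-up → 0
17:15 start Dress Warm-up → 1
17:45 end Dress Warm-up → 0
19:00 start Brass Block → 1
19:45 end Brass Block → 0
Peak is 2, at 11:30 (Full Overdub, Percussion Overdub).

2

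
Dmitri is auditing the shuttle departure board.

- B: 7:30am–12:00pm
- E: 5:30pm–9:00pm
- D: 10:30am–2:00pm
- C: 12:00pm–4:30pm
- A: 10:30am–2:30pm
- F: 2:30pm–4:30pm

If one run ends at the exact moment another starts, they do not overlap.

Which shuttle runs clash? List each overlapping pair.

Sorted by start: B, A, D, C, F, E.
A starts before B ends → B and A overlap.
D starts before B ends → B and D overlap.
C starts exactly when B ends (back-to-back, no overlap), so nothing later overlaps B either.
D starts before A ends → A and D overlap.
C starts before A ends → A and C overlap.
F starts exactly when A ends (back-to-back, no overlap), so nothing later overlaps A either.
C starts before D ends → D and C overlap.
F starts after D ends, so nothing later overlaps D either.
F starts before C ends → C and F overlap.
E starts after C ends.
E starts after F ends.

A & B, A & C, A & D, B & D, C & D, C & F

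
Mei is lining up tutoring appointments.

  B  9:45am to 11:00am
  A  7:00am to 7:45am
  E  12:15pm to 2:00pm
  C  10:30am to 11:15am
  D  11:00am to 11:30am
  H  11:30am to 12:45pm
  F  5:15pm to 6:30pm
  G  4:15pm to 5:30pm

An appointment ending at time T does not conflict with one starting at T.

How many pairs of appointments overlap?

Two intervals overlap when each starts before the other ends.
Sorted by start: A, B, C, D, H, E, G, F.
B starts after A ends, so A has no further overlaps.
C starts before B ends → B and C overlap.
D starts exactly when B ends (back-to-back, no overlap), so B has no further overlaps.
D starts before C ends → C and D overlap.
H starts after C ends, so C has no further overlaps.
H starts exactly when D ends (back-to-back, no overlap), so D has no further overlaps.
E starts before H ends → H and E overlap.
G starts after H ends, so H has no further overlaps.
G starts after E ends, so E has no further overlaps.
F starts before G ends → G and F overlap.
Overlapping pairs: B & C, C & D, E & H, F & G — 4 in total.

4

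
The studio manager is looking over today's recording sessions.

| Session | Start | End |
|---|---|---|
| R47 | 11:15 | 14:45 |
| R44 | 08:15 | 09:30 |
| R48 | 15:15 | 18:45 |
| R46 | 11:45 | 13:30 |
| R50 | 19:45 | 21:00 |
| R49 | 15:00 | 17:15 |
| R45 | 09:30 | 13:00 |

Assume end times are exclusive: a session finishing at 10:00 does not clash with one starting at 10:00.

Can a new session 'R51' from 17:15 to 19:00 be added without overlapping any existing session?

No — it overlaps R48

R44: ends 09:30 at or before R51 starts 17:15 → clear.
R45: ends 13:00 at or before R51 starts 17:15 → clear.
R47: ends 14:45 at or before R51 starts 17:15 → clear.
R46: ends 13:30 at or before R51 starts 17:15 → clear.
R49: ends 17:15 at or before R51 starts 17:15 → clear.
R48: starts 15:15 before R51 ends 19:00, and ends 18:45 after R51 starts 17:15 → overlap.
R50: starts 19:45 at or after R51 ends 19:00 → clear.
R51 overlaps R48.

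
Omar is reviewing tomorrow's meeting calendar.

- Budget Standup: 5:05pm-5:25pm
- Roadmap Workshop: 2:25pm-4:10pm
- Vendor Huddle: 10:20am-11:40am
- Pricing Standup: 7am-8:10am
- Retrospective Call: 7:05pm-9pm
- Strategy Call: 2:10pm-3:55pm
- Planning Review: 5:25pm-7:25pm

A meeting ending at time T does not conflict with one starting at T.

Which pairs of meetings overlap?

Sorted by start: Pricing Standup, Vendor Huddle, Strategy Call, Roadmap Workshop, Budget Standup, Planning Review, Retrospective Call.
Vendor Huddle starts after Pricing Standup ends, so nothing later overlaps Pricing Standup either.
Strategy Call starts after Vendor Huddle ends, so nothing later overlaps Vendor Huddle either.
Roadmap Workshop starts before Strategy Call ends → Strategy Call and Roadmap Workshop overlap.
Budget Standup starts after Strategy Call ends, so nothing later overlaps Strategy Call either.
Budget Standup starts after Roadmap Workshop ends, so nothing later overlaps Roadmap Workshop either.
Planning Review starts exactly when Budget Standup ends (back-to-back, no overlap), so nothing later overlaps Budget Standup either.
Retrospective Call starts before Planning Review ends → Planning Review and Retrospective Call overlap.

Planning Review & Retrospective Call, Roadmap Workshop & Strategy Call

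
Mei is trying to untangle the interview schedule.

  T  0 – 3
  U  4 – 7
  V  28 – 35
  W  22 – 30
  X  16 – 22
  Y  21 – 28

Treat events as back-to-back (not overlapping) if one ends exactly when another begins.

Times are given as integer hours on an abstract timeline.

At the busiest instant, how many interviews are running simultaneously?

2

Sweep the timeline, counting +1 at each start and −1 at each end (ends before starts at a tie):
0 start T → 1
3 end T → 0
4 start U → 1
7 end U → 0
16 start X → 1
21 start Y → 2
22 end X → 1
22 start W → 2
28 end Y → 1
28 start V → 2
30 end W → 1
35 end V → 0
Peak is 2, at 21 (X, Y).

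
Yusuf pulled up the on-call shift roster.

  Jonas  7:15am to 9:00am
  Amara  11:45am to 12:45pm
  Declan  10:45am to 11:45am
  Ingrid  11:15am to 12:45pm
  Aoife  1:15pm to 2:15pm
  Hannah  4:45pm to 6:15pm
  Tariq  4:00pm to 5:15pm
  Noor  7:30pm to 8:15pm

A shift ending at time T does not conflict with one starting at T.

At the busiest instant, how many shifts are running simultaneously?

2

Walk through starts and ends in time order (an end at T is processed before a start at T):
7:15am start Jonas → 1
9:00am end Jonas → 0
10:45am start Declan → 1
11:15am start Ingrid → 2
11:45am end Declan → 1
11:45am start Amara → 2
12:45pm end Amara → 1
12:45pm end Ingrid → 0
1:15pm start Aoife → 1
2:15pm end Aoife → 0
4:00pm start Tariq → 1
4:45pm start Hannah → 2
5:15pm end Tariq → 1
6:15pm end Hannah → 0
7:30pm start Noor → 1
8:15pm end Noor → 0
Peak is 2, at 11:15am (Declan, Ingrid).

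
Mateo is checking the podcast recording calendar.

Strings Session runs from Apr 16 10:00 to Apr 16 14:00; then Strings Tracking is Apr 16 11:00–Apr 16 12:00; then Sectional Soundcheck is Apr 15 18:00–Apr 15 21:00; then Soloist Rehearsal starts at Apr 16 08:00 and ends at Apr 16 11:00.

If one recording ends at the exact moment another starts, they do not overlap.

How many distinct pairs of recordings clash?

Two intervals overlap when each starts before the other ends.
Sorted by start: Sectional Soundcheck, Soloist Rehearsal, Strings Session, Strings Tracking.
Soloist Rehearsal starts after Sectional Soundcheck ends, so Sectional Soundcheck has no further overlaps.
Strings Session starts before Soloist Rehearsal ends → Soloist Rehearsal and Strings Session overlap.
Strings Tracking starts exactly when Soloist Rehearsal ends (back-to-back, no overlap).
Strings Tracking starts before Strings Session ends → Strings Session and Strings Tracking overlap.
Overlapping pairs: Soloist Rehearsal & Strings Session, Strings Session & Strings Tracking — 2 in total.

2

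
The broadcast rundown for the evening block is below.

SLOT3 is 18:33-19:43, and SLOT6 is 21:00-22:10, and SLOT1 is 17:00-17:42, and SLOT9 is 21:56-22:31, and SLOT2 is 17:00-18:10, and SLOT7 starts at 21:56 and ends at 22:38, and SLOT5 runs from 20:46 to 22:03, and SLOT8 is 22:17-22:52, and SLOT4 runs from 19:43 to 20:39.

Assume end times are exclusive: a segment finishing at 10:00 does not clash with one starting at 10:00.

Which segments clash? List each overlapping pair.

SLOT1 & SLOT2, SLOT5 & SLOT6, SLOT5 & SLOT7, SLOT5 & SLOT9, SLOT6 & SLOT7, SLOT6 & SLOT9, SLOT7 & SLOT8, SLOT7 & SLOT9, SLOT8 & SLOT9

Two intervals overlap when each starts before the other ends.
Sorted by start: SLOT1, SLOT2, SLOT3, SLOT4, SLOT5, SLOT6, SLOT7, SLOT9, SLOT8.
SLOT2 starts before SLOT1 ends → SLOT1 and SLOT2 overlap.
SLOT3 starts after SLOT1 ends, so SLOT1 has no further overlaps.
SLOT3 starts after SLOT2 ends, so SLOT2 has no further overlaps.
SLOT4 starts exactly when SLOT3 ends (back-to-back, no overlap), so SLOT3 has no further overlaps.
SLOT5 starts after SLOT4 ends, so SLOT4 has no further overlaps.
SLOT6 starts before SLOT5 ends → SLOT5 and SLOT6 overlap.
SLOT7 starts before SLOT5 ends → SLOT5 and SLOT7 overlap.
SLOT9 starts before SLOT5 ends → SLOT5 and SLOT9 overlap.
SLOT8 starts after SLOT5 ends.
SLOT7 starts before SLOT6 ends → SLOT6 and SLOT7 overlap.
SLOT9 starts before SLOT6 ends → SLOT6 and SLOT9 overlap.
SLOT8 starts after SLOT6 ends.
SLOT9 starts before SLOT7 ends → SLOT7 and SLOT9 overlap.
SLOT8 starts before SLOT7 ends → SLOT7 and SLOT8 overlap.
SLOT8 starts before SLOT9 ends → SLOT9 and SLOT8 overlap.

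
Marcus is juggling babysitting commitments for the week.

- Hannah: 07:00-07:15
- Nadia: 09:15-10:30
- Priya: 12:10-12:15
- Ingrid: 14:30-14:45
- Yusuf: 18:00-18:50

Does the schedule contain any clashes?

No

Two intervals overlap when each starts before the other ends.
Sorted by start: Hannah, Nadia, Priya, Ingrid, Yusuf.
Nadia starts after Hannah ends; Hannah is clear from here.
Priya starts after Nadia ends; Nadia is clear from here.
Ingrid starts after Priya ends; Priya is clear from here.
Yusuf starts after Ingrid ends.
Every pair is clear; the schedule has no overlaps.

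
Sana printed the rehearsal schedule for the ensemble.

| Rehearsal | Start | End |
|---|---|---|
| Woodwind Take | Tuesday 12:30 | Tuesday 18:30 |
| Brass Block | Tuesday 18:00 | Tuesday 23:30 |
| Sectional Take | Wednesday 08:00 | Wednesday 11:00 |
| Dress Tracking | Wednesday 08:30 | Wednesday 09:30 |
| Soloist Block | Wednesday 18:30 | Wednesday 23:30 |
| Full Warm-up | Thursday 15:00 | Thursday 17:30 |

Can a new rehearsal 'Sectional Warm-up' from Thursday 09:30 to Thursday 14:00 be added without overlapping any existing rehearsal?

Yes — the slot is free

Woodwind Take: ends Tuesday 18:30 at or before Sectional Warm-up starts Thursday 09:30 → clear.
Brass Block: ends Tuesday 23:30 at or before Sectional Warm-up starts Thursday 09:30 → clear.
Sectional Take: ends Wednesday 11:00 at or before Sectional Warm-up starts Thursday 09:30 → clear.
Dress Tracking: ends Wednesday 09:30 at or before Sectional Warm-up starts Thursday 09:30 → clear.
Soloist Block: ends Wednesday 23:30 at or before Sectional Warm-up starts Thursday 09:30 → clear.
Full Warm-up: starts Thursday 15:00 at or after Sectional Warm-up ends Thursday 14:00 → clear.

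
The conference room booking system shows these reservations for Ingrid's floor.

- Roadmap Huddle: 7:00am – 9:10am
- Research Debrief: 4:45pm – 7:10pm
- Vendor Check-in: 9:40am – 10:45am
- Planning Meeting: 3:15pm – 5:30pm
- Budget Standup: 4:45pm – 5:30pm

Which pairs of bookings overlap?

Budget Standup & Planning Meeting, Budget Standup & Research Debrief, Planning Meeting & Research Debrief

Sorted by start: Roadmap Huddle, Vendor Check-in, Planning Meeting, Research Debrief, Budget Standup.
Vendor Check-in starts after Roadmap Huddle ends, so Roadmap Huddle has no further overlaps.
Planning Meeting starts after Vendor Check-in ends, so Vendor Check-in has no further overlaps.
Research Debrief starts before Planning Meeting ends → Planning Meeting and Research Debrief overlap.
Budget Standup starts before Planning Meeting ends → Planning Meeting and Budget Standup overlap.
Budget Standup starts before Research Debrief ends → Research Debrief and Budget Standup overlap.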